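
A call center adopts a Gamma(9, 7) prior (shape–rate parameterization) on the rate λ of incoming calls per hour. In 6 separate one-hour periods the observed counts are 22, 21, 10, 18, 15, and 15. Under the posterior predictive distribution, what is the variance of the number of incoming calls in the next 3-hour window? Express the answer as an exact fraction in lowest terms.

5280/169

Total count: 22 + 21 + 10 + 18 + 15 + 15 = 101.
Total exposure: 6 hours.
Gamma(α, β) with Poisson data over total exposure Σt gives posterior Gamma(α+Σx, β+Σt) = Gamma(110, 13).
The posterior predictive for a window of length T is Negative Binomial with variance T·α'·(β'+T)/β'² = 3·110·16/169 = 5280/169.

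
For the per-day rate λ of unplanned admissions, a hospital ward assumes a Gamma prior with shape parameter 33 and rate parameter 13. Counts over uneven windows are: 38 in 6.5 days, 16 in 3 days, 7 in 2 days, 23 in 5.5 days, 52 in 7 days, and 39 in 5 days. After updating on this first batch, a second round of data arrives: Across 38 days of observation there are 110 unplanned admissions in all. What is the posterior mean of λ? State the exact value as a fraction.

Total count: 38 + 16 + 7 + 23 + 52 + 39 = 175.
Total exposure: 6.5 + 3 + 2 + 5.5 + 7 + 5 = 29 days.
After the first batch: Gamma(33 + 175, 13 + 29) = Gamma(208, 42).
Total count 110 over total exposure 38 days.
After the second batch: Gamma(208 + 110, 42 + 38) = Gamma(318, 80).
Posterior mean = α'/β' = 318/80 = 159/40.

159/40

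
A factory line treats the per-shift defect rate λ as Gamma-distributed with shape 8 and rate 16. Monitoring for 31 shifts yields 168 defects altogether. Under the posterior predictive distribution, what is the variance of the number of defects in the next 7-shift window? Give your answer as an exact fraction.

Total count 168 over total exposure 31 shifts.
By Gamma–Poisson conjugacy, the posterior is Gamma(α + Σx, β + Σt) = Gamma(8 + 168, 16 + 31) = Gamma(176, 47).
The posterior predictive for a window of length T is Negative Binomial with variance T·α'·(β'+T)/β'² = 7·176·54/2209 = 66528/2209.

66528/2209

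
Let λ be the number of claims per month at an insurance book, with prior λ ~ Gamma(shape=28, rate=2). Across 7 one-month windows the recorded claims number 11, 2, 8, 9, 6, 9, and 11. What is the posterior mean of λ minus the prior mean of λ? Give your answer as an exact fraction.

-14/3

Total count: 11 + 2 + 8 + 9 + 6 + 9 + 11 = 56.
Total exposure: 7 months.
The Gamma prior is conjugate for the Poisson rate, so λ | data ~ Gamma(28+56, 2+7) = Gamma(84, 9).
Posterior mean = 84/9 = 28/3; prior mean = 28/2 = 14. Difference = 28/3 − 14 = -14/3.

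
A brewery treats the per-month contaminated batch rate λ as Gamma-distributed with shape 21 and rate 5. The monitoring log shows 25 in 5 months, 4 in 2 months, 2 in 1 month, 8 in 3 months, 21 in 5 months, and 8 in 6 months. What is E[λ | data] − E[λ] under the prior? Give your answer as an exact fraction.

Total count: 25 + 4 + 2 + 8 + 21 + 8 = 68.
Total exposure: 5 + 2 + 1 + 3 + 5 + 6 = 22 months.
Conjugate update: add total count to the shape and total exposure to the rate, giving Gamma(89, 27).
Posterior mean = 89/27 = 89/27; prior mean = 21/5 = 21/5. Difference = 89/27 − 21/5 = -122/135.

-122/135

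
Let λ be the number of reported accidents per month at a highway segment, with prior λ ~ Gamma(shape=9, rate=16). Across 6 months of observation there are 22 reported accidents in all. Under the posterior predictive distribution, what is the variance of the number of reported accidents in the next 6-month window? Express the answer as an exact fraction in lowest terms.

Total count 22 over total exposure 6 months.
Gamma(α, β) with Poisson data over total exposure Σt gives posterior Gamma(α+Σx, β+Σt) = Gamma(31, 22).
The posterior predictive for a window of length T is Negative Binomial with variance T·α'·(β'+T)/β'² = 6·31·28/484 = 1302/121.

1302/121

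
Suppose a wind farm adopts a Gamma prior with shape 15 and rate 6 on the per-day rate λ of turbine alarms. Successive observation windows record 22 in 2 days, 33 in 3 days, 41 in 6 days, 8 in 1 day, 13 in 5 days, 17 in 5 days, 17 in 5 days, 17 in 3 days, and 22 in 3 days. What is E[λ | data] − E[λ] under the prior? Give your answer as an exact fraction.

Total count: 22 + 33 + 41 + 8 + 13 + 17 + 17 + 17 + 22 = 190.
Total exposure: 2 + 3 + 6 + 1 + 5 + 5 + 5 + 3 + 3 = 33 days.
The Gamma prior is conjugate for the Poisson rate, so λ | data ~ Gamma(15+190, 6+33) = Gamma(205, 39).
Posterior mean = 205/39 = 205/39; prior mean = 15/6 = 5/2. Difference = 205/39 − 5/2 = 215/78.

215/78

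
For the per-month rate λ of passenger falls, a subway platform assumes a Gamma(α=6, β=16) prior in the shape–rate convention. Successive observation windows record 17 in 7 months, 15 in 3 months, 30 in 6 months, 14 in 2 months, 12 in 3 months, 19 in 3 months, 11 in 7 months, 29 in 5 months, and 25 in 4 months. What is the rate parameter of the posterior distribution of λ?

Total count: 17 + 15 + 30 + 14 + 12 + 19 + 11 + 29 + 25 = 172.
Total exposure: 7 + 3 + 6 + 2 + 3 + 3 + 7 + 5 + 4 = 40 months.
Posterior: α' = 6 + 172 = 178, β' = 16 + 40 = 56.

56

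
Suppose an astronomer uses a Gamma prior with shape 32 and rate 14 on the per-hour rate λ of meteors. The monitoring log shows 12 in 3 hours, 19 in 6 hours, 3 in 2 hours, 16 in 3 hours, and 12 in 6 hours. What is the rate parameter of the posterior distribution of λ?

34

Total count: 12 + 19 + 3 + 16 + 12 = 62.
Total exposure: 3 + 6 + 2 + 3 + 6 = 20 hours.
Conjugate update: add total count to the shape and total exposure to the rate, giving Gamma(94, 34).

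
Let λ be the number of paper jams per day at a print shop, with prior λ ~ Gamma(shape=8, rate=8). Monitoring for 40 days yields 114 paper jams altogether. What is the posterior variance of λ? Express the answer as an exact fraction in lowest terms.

61/1152

Total count 114 over total exposure 40 days.
The Gamma prior is conjugate for the Poisson rate, so λ | data ~ Gamma(8+114, 8+40) = Gamma(122, 48).
Posterior variance = α'/β'² = 122/2304 = 61/1152.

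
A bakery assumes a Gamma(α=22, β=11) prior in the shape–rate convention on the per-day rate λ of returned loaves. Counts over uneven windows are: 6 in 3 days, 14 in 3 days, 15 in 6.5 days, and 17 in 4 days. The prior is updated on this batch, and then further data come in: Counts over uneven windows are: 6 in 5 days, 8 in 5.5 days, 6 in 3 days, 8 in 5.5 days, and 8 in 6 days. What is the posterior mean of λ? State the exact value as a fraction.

Total count: 6 + 14 + 15 + 17 = 52.
Total exposure: 3 + 3 + 6.5 + 4 = 16.5 days.
After the first batch: Gamma(22 + 52, 11 + 16.5) = Gamma(74, 55/2).
Total count: 6 + 8 + 6 + 8 + 8 = 36.
Total exposure: 5 + 5.5 + 3 + 5.5 + 6 = 25 days.
After the second batch: Gamma(74 + 36, 55/2 + 25) = Gamma(110, 105/2).
Posterior mean = α'/β' = 110/(105/2) = 44/21.

44/21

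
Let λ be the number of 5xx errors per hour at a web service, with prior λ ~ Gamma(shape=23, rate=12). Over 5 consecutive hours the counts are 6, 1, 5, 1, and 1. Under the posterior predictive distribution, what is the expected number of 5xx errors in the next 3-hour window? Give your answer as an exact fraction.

111/17

Total count: 6 + 1 + 5 + 1 + 1 = 14.
Total exposure: 5 hours.
The Gamma prior is conjugate for the Poisson rate, so λ | data ~ Gamma(23+14, 12+5) = Gamma(37, 17).
Predictive mean over a 3-hour window = T·E[λ|data] = 3·37/17 = 111/17.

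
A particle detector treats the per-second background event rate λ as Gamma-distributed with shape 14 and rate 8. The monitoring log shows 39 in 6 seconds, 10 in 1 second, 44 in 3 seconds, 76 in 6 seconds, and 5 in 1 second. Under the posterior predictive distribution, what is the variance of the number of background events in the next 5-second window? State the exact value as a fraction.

Total count: 39 + 10 + 44 + 76 + 5 = 174.
Total exposure: 6 + 1 + 3 + 6 + 1 = 17 seconds.
Posterior: α' = 14 + 174 = 188, β' = 8 + 17 = 25.
The posterior predictive for a window of length T is Negative Binomial with variance T·α'·(β'+T)/β'² = 5·188·30/625 = 1128/25.

1128/25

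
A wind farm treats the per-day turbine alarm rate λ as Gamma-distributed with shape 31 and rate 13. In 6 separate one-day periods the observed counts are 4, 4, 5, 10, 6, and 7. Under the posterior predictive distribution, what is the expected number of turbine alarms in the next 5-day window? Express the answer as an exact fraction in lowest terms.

Total count: 4 + 4 + 5 + 10 + 6 + 7 = 36.
Total exposure: 6 days.
Posterior: α' = 31 + 36 = 67, β' = 13 + 6 = 19.
Predictive mean over a 5-day window = T·E[λ|data] = 5·67/19 = 335/19.

335/19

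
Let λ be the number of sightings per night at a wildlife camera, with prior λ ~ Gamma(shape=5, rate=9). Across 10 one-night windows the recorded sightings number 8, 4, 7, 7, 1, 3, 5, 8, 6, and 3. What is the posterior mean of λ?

3

Total count: 8 + 4 + 7 + 7 + 1 + 3 + 5 + 8 + 6 + 3 = 52.
Total exposure: 10 nights.
By Gamma–Poisson conjugacy, the posterior is Gamma(α + Σx, β + Σt) = Gamma(5 + 52, 9 + 10) = Gamma(57, 19).
Posterior mean = α'/β' = 57/19 = 3.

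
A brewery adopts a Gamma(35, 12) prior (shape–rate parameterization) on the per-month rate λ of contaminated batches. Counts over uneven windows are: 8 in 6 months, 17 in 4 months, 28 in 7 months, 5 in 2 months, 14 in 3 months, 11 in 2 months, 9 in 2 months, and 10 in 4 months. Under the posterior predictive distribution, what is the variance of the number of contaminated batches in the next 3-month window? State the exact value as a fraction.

Total count: 8 + 17 + 28 + 5 + 14 + 11 + 9 + 10 = 102.
Total exposure: 6 + 4 + 7 + 2 + 3 + 2 + 2 + 4 = 30 months.
The Gamma prior is conjugate for the Poisson rate, so λ | data ~ Gamma(35+102, 12+30) = Gamma(137, 42).
The posterior predictive for a window of length T is Negative Binomial with variance T·α'·(β'+T)/β'² = 3·137·45/1764 = 2055/196.

2055/196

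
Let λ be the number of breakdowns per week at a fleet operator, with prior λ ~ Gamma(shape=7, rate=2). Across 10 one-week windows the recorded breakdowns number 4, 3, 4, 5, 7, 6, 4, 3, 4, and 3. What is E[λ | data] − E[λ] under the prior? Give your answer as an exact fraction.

Total count: 4 + 3 + 4 + 5 + 7 + 6 + 4 + 3 + 4 + 3 = 43.
Total exposure: 10 weeks.
By Gamma–Poisson conjugacy, the posterior is Gamma(α + Σx, β + Σt) = Gamma(7 + 43, 2 + 10) = Gamma(50, 12).
Posterior mean = 50/12 = 25/6; prior mean = 7/2 = 7/2. Difference = 25/6 − 7/2 = 2/3.

2/3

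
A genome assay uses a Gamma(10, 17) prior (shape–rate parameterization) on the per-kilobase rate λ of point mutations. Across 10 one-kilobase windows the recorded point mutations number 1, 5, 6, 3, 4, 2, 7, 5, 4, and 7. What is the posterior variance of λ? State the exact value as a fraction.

2/27

Total count: 1 + 5 + 6 + 3 + 4 + 2 + 7 + 5 + 4 + 7 = 44.
Total exposure: 10 kilobases.
The Gamma prior is conjugate for the Poisson rate, so λ | data ~ Gamma(10+44, 17+10) = Gamma(54, 27).
Posterior variance = α'/β'² = 54/729 = 2/27.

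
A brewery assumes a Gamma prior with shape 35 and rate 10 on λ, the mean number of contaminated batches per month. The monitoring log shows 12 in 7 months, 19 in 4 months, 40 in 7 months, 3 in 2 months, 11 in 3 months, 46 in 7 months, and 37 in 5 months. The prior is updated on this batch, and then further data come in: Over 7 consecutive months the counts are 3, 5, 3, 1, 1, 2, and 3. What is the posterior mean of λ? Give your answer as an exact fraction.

Total count: 12 + 19 + 40 + 3 + 11 + 46 + 37 = 168.
Total exposure: 7 + 4 + 7 + 2 + 3 + 7 + 5 = 35 months.
After the first batch: Gamma(35 + 168, 10 + 35) = Gamma(203, 45).
Total count: 3 + 5 + 3 + 1 + 1 + 2 + 3 = 18.
Total exposure: 7 months.
After the second batch: Gamma(203 + 18, 45 + 7) = Gamma(221, 52).
Posterior mean = α'/β' = 221/52 = 17/4.

17/4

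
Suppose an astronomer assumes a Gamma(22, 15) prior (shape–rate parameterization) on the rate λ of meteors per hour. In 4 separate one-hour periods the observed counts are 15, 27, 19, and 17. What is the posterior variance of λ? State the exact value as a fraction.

100/361

Total count: 15 + 27 + 19 + 17 = 78.
Total exposure: 4 hours.
The Gamma prior is conjugate for the Poisson rate, so λ | data ~ Gamma(22+78, 15+4) = Gamma(100, 19).
Posterior variance = α'/β'² = 100/361.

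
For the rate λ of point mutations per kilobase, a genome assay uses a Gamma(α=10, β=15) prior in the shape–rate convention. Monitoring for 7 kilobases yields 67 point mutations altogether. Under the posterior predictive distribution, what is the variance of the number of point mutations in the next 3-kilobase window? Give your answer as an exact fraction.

525/44

Total count 67 over total exposure 7 kilobases.
By Gamma–Poisson conjugacy, the posterior is Gamma(α + Σx, β + Σt) = Gamma(10 + 67, 15 + 7) = Gamma(77, 22).
The posterior predictive for a window of length T is Negative Binomial with variance T·α'·(β'+T)/β'² = 3·77·25/484 = 525/44.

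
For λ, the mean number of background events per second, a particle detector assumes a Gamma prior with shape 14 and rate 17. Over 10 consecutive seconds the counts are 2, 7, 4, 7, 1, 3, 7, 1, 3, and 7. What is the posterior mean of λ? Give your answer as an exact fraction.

Total count: 2 + 7 + 4 + 7 + 1 + 3 + 7 + 1 + 3 + 7 = 42.
Total exposure: 10 seconds.
The Gamma prior is conjugate for the Poisson rate, so λ | data ~ Gamma(14+42, 17+10) = Gamma(56, 27).
Posterior mean = α'/β' = 56/27.

56/27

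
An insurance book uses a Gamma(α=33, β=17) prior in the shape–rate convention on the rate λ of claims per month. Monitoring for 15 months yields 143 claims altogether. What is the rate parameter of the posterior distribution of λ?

32

Total count 143 over total exposure 15 months.
Conjugate update: add total count to the shape and total exposure to the rate, giving Gamma(176, 32).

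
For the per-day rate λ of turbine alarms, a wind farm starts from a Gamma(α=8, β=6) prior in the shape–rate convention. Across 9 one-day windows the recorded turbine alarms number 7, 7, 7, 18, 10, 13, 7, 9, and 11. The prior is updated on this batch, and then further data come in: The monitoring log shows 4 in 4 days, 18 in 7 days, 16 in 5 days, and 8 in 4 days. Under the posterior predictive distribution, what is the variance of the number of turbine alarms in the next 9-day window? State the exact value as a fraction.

Total count: 7 + 7 + 7 + 18 + 10 + 13 + 7 + 9 + 11 = 89.
Total exposure: 9 days.
After the first batch: Gamma(8 + 89, 6 + 9) = Gamma(97, 15).
Total count: 4 + 18 + 16 + 8 = 46.
Total exposure: 4 + 7 + 5 + 4 = 20 days.
After the second batch: Gamma(97 + 46, 15 + 20) = Gamma(143, 35).
The posterior predictive for a window of length T is Negative Binomial with variance T·α'·(β'+T)/β'² = 9·143·44/1225 = 56628/1225.

56628/1225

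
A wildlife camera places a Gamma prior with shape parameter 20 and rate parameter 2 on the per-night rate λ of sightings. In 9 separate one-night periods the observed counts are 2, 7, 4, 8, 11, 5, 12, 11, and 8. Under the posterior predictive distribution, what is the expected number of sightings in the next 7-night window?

Total count: 2 + 7 + 4 + 8 + 11 + 5 + 12 + 11 + 8 = 68.
Total exposure: 9 nights.
The Gamma prior is conjugate for the Poisson rate, so λ | data ~ Gamma(20+68, 2+9) = Gamma(88, 11).
Predictive mean over a 7-night window = T·E[λ|data] = 7·88/11 = 56.

56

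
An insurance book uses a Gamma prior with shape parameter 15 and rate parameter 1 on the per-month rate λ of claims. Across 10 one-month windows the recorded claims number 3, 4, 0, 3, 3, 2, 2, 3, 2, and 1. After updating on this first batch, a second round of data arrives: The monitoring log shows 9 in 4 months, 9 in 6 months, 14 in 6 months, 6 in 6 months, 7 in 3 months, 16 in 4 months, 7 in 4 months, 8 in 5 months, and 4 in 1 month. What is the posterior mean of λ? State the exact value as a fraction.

Total count: 3 + 4 + 0 + 3 + 3 + 2 + 2 + 3 + 2 + 1 = 23.
Total exposure: 10 months.
After the first batch: Gamma(15 + 23, 1 + 10) = Gamma(38, 11).
Total count: 9 + 9 + 14 + 6 + 7 + 16 + 7 + 8 + 4 = 80.
Total exposure: 4 + 6 + 6 + 6 + 3 + 4 + 4 + 5 + 1 = 39 months.
After the second batch: Gamma(38 + 80, 11 + 39) = Gamma(118, 50).
Posterior mean = α'/β' = 118/50 = 59/25.

59/25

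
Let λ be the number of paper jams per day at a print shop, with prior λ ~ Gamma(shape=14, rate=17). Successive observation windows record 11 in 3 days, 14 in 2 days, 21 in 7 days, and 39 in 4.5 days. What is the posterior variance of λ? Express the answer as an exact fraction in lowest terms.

Total count: 11 + 14 + 21 + 39 = 85.
Total exposure: 3 + 2 + 7 + 4.5 = 16.5 days.
Conjugate update: add total count to the shape and total exposure to the rate, giving Gamma(99, 67/2).
Posterior variance = α'/β'² = 99/(4489/4) = 396/4489.

396/4489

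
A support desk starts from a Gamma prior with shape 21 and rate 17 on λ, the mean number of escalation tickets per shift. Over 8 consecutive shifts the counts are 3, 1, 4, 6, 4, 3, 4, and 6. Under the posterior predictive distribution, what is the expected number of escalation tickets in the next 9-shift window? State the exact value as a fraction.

468/25

Total count: 3 + 1 + 4 + 6 + 4 + 3 + 4 + 6 = 31.
Total exposure: 8 shifts.
By Gamma–Poisson conjugacy, the posterior is Gamma(α + Σx, β + Σt) = Gamma(21 + 31, 17 + 8) = Gamma(52, 25).
Predictive mean over a 9-shift window = T·E[λ|data] = 9·52/25 = 468/25.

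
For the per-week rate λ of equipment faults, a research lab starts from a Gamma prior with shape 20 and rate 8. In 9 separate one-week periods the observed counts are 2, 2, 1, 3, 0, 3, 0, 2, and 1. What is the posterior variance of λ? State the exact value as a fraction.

2/17

Total count: 2 + 2 + 1 + 3 + 0 + 3 + 0 + 2 + 1 = 14.
Total exposure: 9 weeks.
By Gamma–Poisson conjugacy, the posterior is Gamma(α + Σx, β + Σt) = Gamma(20 + 14, 8 + 9) = Gamma(34, 17).
Posterior variance = α'/β'² = 34/289 = 2/17.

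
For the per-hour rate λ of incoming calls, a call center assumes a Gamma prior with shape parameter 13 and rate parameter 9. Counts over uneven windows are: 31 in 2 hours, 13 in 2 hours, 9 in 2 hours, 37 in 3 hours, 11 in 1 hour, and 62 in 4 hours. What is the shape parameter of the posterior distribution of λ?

176

Total count: 31 + 13 + 9 + 37 + 11 + 62 = 163.
Total exposure: 2 + 2 + 2 + 3 + 1 + 4 = 14 hours.
By Gamma–Poisson conjugacy, the posterior is Gamma(α + Σx, β + Σt) = Gamma(13 + 163, 9 + 14) = Gamma(176, 23).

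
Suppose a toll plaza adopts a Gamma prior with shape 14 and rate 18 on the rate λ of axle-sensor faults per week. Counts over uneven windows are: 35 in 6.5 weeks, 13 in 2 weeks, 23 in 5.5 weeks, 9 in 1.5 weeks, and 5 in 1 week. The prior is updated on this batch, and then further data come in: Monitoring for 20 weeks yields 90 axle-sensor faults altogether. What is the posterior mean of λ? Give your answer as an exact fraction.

378/109

Total count: 35 + 13 + 23 + 9 + 5 = 85.
Total exposure: 6.5 + 2 + 5.5 + 1.5 + 1 = 16.5 weeks.
After the first batch: Gamma(14 + 85, 18 + 16.5) = Gamma(99, 69/2).
Total count 90 over total exposure 20 weeks.
After the second batch: Gamma(99 + 90, 69/2 + 20) = Gamma(189, 109/2).
Posterior mean = α'/β' = 189/(109/2) = 378/109.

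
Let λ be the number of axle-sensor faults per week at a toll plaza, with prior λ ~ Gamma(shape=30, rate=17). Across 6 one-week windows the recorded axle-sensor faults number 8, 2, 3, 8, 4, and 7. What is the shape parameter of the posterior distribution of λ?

62

Total count: 8 + 2 + 3 + 8 + 4 + 7 = 32.
Total exposure: 6 weeks.
Conjugate update: add total count to the shape and total exposure to the rate, giving Gamma(62, 23).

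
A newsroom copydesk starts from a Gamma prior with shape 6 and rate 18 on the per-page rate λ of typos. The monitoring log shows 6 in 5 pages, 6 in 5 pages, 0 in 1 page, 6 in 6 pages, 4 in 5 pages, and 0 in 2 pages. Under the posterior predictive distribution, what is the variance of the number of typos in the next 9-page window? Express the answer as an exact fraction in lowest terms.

Total count: 6 + 6 + 0 + 6 + 4 + 0 = 22.
Total exposure: 5 + 5 + 1 + 6 + 5 + 2 = 24 pages.
Conjugate update: add total count to the shape and total exposure to the rate, giving Gamma(28, 42).
The posterior predictive for a window of length T is Negative Binomial with variance T·α'·(β'+T)/β'² = 9·28·51/1764 = 51/7.

51/7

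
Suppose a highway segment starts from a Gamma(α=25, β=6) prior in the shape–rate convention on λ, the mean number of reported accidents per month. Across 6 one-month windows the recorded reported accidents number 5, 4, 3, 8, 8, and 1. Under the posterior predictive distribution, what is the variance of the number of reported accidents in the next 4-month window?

24

Total count: 5 + 4 + 3 + 8 + 8 + 1 = 29.
Total exposure: 6 months.
Posterior: α' = 25 + 29 = 54, β' = 6 + 6 = 12.
The posterior predictive for a window of length T is Negative Binomial with variance T·α'·(β'+T)/β'² = 4·54·16/144 = 24.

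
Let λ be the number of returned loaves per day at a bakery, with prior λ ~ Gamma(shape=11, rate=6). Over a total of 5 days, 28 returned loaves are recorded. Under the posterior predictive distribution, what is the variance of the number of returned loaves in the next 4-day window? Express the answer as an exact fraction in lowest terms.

2340/121

Total count 28 over total exposure 5 days.
Posterior: α' = 11 + 28 = 39, β' = 6 + 5 = 11.
The posterior predictive for a window of length T is Negative Binomial with variance T·α'·(β'+T)/β'² = 4·39·15/121 = 2340/121.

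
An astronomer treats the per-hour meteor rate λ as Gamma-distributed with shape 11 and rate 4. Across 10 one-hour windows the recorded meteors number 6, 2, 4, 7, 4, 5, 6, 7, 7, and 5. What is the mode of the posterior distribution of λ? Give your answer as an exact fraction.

9/2

Total count: 6 + 2 + 4 + 7 + 4 + 5 + 6 + 7 + 7 + 5 = 53.
Total exposure: 10 hours.
Conjugate update: add total count to the shape and total exposure to the rate, giving Gamma(64, 14).
Posterior mode = (α'−1)/β' = 63/14 = 9/2.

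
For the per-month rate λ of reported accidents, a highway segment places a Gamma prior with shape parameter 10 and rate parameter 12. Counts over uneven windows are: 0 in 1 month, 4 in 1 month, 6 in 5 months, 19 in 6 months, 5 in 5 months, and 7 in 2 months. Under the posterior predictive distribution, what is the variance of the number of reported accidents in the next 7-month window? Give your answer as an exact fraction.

13923/1024

Total count: 0 + 4 + 6 + 19 + 5 + 7 = 41.
Total exposure: 1 + 1 + 5 + 6 + 5 + 2 = 20 months.
By Gamma–Poisson conjugacy, the posterior is Gamma(α + Σx, β + Σt) = Gamma(10 + 41, 12 + 20) = Gamma(51, 32).
The posterior predictive for a window of length T is Negative Binomial with variance T·α'·(β'+T)/β'² = 7·51·39/1024 = 13923/1024.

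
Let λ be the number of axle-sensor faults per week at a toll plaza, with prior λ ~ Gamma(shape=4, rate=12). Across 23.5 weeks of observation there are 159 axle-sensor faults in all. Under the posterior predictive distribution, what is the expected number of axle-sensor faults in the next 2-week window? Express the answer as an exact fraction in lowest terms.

Total count 159 over total exposure 23.5 weeks.
Posterior: α' = 4 + 159 = 163, β' = 12 + 23.5 = 71/2.
Predictive mean over a 2-week window = T·E[λ|data] = 2·163/(71/2) = 652/71.

652/71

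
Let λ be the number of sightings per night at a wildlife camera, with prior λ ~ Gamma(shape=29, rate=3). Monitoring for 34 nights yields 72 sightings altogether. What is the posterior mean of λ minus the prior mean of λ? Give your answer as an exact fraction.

-770/111

Total count 72 over total exposure 34 nights.
Posterior: α' = 29 + 72 = 101, β' = 3 + 34 = 37.
Posterior mean = 101/37 = 101/37; prior mean = 29/3 = 29/3. Difference = 101/37 − 29/3 = -770/111.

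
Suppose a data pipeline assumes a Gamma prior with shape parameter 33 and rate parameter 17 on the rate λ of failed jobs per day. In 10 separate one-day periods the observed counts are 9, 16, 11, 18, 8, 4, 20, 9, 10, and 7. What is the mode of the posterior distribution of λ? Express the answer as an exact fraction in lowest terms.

16/3

Total count: 9 + 16 + 11 + 18 + 8 + 4 + 20 + 9 + 10 + 7 = 112.
Total exposure: 10 days.
Conjugate update: add total count to the shape and total exposure to the rate, giving Gamma(145, 27).
Posterior mode = (α'−1)/β' = 144/27 = 16/3.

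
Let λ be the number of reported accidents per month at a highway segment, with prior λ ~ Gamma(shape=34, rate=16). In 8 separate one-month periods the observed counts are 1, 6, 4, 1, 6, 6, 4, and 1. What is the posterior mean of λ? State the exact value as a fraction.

Total count: 1 + 6 + 4 + 1 + 6 + 6 + 4 + 1 = 29.
Total exposure: 8 months.
Conjugate update: add total count to the shape and total exposure to the rate, giving Gamma(63, 24).
Posterior mean = α'/β' = 63/24 = 21/8.

21/8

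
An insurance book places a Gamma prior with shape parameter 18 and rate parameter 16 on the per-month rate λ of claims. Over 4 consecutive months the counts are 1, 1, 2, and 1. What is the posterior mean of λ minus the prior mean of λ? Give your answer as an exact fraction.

Total count: 1 + 1 + 2 + 1 = 5.
Total exposure: 4 months.
Conjugate update: add total count to the shape and total exposure to the rate, giving Gamma(23, 20).
Posterior mean = 23/20 = 23/20; prior mean = 18/16 = 9/8. Difference = 23/20 − 9/8 = 1/40.

1/40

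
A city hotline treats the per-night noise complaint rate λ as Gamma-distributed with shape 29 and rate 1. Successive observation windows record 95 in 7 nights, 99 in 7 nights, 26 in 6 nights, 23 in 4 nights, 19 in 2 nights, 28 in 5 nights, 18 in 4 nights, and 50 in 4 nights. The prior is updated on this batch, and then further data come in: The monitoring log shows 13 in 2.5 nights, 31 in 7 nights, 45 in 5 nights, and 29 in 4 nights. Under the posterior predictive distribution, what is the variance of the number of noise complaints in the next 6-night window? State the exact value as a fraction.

Total count: 95 + 99 + 26 + 23 + 19 + 28 + 18 + 50 = 358.
Total exposure: 7 + 7 + 6 + 4 + 2 + 5 + 4 + 4 = 39 nights.
After the first batch: Gamma(29 + 358, 1 + 39) = Gamma(387, 40).
Total count: 13 + 31 + 45 + 29 = 118.
Total exposure: 2.5 + 7 + 5 + 4 = 18.5 nights.
After the second batch: Gamma(387 + 118, 40 + 18.5) = Gamma(505, 117/2).
The posterior predictive for a window of length T is Negative Binomial with variance T·α'·(β'+T)/β'² = 6·505·(129/2)/(13689/4) = 86860/1521.

86860/1521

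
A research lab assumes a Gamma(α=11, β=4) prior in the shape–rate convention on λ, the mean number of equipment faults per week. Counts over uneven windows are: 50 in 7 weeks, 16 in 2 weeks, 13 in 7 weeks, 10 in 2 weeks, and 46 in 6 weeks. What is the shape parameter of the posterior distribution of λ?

Total count: 50 + 16 + 13 + 10 + 46 = 135.
Total exposure: 7 + 2 + 7 + 2 + 6 = 24 weeks.
Conjugate update: add total count to the shape and total exposure to the rate, giving Gamma(146, 28).

146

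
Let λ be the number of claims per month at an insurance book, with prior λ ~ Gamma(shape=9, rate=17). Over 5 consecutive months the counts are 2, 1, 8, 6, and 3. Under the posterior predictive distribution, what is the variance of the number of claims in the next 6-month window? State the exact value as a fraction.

Total count: 2 + 1 + 8 + 6 + 3 = 20.
Total exposure: 5 months.
By Gamma–Poisson conjugacy, the posterior is Gamma(α + Σx, β + Σt) = Gamma(9 + 20, 17 + 5) = Gamma(29, 22).
The posterior predictive for a window of length T is Negative Binomial with variance T·α'·(β'+T)/β'² = 6·29·28/484 = 1218/121.

1218/121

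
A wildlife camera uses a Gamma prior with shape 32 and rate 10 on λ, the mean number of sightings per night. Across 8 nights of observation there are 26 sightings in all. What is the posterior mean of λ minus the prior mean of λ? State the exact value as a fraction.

1/45

Total count 26 over total exposure 8 nights.
Gamma(α, β) with Poisson data over total exposure Σt gives posterior Gamma(α+Σx, β+Σt) = Gamma(58, 18).
Posterior mean = 58/18 = 29/9; prior mean = 32/10 = 16/5. Difference = 29/9 − 16/5 = 1/45.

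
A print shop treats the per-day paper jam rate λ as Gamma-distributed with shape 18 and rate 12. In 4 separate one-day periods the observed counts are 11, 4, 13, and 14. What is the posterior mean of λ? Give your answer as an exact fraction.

Total count: 11 + 4 + 13 + 14 = 42.
Total exposure: 4 days.
Posterior: α' = 18 + 42 = 60, β' = 12 + 4 = 16.
Posterior mean = α'/β' = 60/16 = 15/4.

15/4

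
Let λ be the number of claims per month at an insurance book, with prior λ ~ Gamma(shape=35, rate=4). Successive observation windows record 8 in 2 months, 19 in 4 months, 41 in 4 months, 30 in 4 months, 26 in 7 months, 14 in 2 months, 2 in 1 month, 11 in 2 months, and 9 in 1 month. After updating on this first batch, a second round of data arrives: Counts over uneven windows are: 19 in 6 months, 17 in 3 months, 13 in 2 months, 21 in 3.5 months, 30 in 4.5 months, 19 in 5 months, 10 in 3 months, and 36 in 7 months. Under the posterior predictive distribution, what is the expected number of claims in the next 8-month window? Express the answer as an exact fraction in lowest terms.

Total count: 8 + 19 + 41 + 30 + 26 + 14 + 2 + 11 + 9 = 160.
Total exposure: 2 + 4 + 4 + 4 + 7 + 2 + 1 + 2 + 1 = 27 months.
After the first batch: Gamma(35 + 160, 4 + 27) = Gamma(195, 31).
Total count: 19 + 17 + 13 + 21 + 30 + 19 + 10 + 36 = 165.
Total exposure: 6 + 3 + 2 + 3.5 + 4.5 + 5 + 3 + 7 = 34 months.
After the second batch: Gamma(195 + 165, 31 + 34) = Gamma(360, 65).
Predictive mean over an 8-month window = T·E[λ|data] = 8·360/65 = 576/13.

576/13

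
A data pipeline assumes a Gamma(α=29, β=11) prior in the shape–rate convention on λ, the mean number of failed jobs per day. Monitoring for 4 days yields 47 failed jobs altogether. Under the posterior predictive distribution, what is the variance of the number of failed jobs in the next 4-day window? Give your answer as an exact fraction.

5776/225

Total count 47 over total exposure 4 days.
Conjugate update: add total count to the shape and total exposure to the rate, giving Gamma(76, 15).
The posterior predictive for a window of length T is Negative Binomial with variance T·α'·(β'+T)/β'² = 4·76·19/225 = 5776/225.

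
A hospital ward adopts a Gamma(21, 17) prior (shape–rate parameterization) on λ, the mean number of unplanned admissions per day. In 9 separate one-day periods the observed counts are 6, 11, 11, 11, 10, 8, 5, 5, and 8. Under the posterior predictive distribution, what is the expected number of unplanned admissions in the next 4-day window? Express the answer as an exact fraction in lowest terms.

Total count: 6 + 11 + 11 + 11 + 10 + 8 + 5 + 5 + 8 = 75.
Total exposure: 9 days.
The Gamma prior is conjugate for the Poisson rate, so λ | data ~ Gamma(21+75, 17+9) = Gamma(96, 26).
Predictive mean over a 4-day window = T·E[λ|data] = 4·96/26 = 192/13.

192/13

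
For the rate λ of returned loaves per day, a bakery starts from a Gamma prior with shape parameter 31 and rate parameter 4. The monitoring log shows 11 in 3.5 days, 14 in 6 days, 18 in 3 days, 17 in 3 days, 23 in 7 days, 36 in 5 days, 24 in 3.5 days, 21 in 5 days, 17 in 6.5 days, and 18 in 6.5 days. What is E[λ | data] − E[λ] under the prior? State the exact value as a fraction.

-723/212

Total count: 11 + 14 + 18 + 17 + 23 + 36 + 24 + 21 + 17 + 18 = 199.
Total exposure: 3.5 + 6 + 3 + 3 + 7 + 5 + 3.5 + 5 + 6.5 + 6.5 = 49 days.
Conjugate update: add total count to the shape and total exposure to the rate, giving Gamma(230, 53).
Posterior mean = 230/53 = 230/53; prior mean = 31/4 = 31/4. Difference = 230/53 − 31/4 = -723/212.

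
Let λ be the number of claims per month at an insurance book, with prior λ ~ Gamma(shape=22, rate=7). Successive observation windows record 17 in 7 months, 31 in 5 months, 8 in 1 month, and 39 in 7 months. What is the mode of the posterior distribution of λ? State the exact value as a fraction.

116/27

Total count: 17 + 31 + 8 + 39 = 95.
Total exposure: 7 + 5 + 1 + 7 = 20 months.
Gamma(α, β) with Poisson data over total exposure Σt gives posterior Gamma(α+Σx, β+Σt) = Gamma(117, 27).
Posterior mode = (α'−1)/β' = 116/27.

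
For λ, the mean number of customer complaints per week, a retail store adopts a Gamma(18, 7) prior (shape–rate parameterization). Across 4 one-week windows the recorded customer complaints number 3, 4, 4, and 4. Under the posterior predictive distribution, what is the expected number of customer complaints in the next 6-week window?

Total count: 3 + 4 + 4 + 4 = 15.
Total exposure: 4 weeks.
By Gamma–Poisson conjugacy, the posterior is Gamma(α + Σx, β + Σt) = Gamma(18 + 15, 7 + 4) = Gamma(33, 11).
Predictive mean over a 6-week window = T·E[λ|data] = 6·33/11 = 18.

18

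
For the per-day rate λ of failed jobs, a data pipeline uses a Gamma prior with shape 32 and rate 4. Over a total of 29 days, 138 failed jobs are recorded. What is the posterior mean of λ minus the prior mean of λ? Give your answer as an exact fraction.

Total count 138 over total exposure 29 days.
Conjugate update: add total count to the shape and total exposure to the rate, giving Gamma(170, 33).
Posterior mean = 170/33 = 170/33; prior mean = 32/4 = 8. Difference = 170/33 − 8 = -94/33.

-94/33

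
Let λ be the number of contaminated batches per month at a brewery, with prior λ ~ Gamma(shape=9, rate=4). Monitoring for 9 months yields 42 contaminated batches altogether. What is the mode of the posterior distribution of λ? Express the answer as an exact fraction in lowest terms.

Total count 42 over total exposure 9 months.
Conjugate update: add total count to the shape and total exposure to the rate, giving Gamma(51, 13).
Posterior mode = (α'−1)/β' = 50/13.

50/13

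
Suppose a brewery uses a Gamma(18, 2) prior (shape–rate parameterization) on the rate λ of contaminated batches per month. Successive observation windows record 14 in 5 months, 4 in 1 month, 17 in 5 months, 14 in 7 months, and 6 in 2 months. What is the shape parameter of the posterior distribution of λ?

73

Total count: 14 + 4 + 17 + 14 + 6 = 55.
Total exposure: 5 + 1 + 5 + 7 + 2 = 20 months.
Gamma(α, β) with Poisson data over total exposure Σt gives posterior Gamma(α+Σx, β+Σt) = Gamma(73, 22).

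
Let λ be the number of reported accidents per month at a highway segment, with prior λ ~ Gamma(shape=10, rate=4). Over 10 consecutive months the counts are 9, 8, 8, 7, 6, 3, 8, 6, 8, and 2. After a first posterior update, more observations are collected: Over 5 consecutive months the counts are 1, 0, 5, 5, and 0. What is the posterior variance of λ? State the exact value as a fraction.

Total count: 9 + 8 + 8 + 7 + 6 + 3 + 8 + 6 + 8 + 2 = 65.
Total exposure: 10 months.
After the first batch: Gamma(10 + 65, 4 + 10) = Gamma(75, 14).
Total count: 1 + 0 + 5 + 5 + 0 = 11.
Total exposure: 5 months.
After the second batch: Gamma(75 + 11, 14 + 5) = Gamma(86, 19).
Posterior variance = α'/β'² = 86/361.

86/361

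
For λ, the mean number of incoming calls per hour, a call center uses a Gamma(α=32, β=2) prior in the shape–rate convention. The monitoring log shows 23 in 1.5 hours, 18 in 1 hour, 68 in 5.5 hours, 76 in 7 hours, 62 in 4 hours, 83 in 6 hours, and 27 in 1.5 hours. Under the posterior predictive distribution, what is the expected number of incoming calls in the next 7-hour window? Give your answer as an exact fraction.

5446/57

Total count: 23 + 18 + 68 + 76 + 62 + 83 + 27 = 357.
Total exposure: 1.5 + 1 + 5.5 + 7 + 4 + 6 + 1.5 = 26.5 hours.
Conjugate update: add total count to the shape and total exposure to the rate, giving Gamma(389, 57/2).
Predictive mean over a 7-hour window = T·E[λ|data] = 7·389/(57/2) = 5446/57.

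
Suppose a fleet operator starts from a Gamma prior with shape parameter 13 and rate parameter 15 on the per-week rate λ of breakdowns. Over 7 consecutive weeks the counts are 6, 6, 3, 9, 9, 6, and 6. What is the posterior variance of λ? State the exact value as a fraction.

Total count: 6 + 6 + 3 + 9 + 9 + 6 + 6 = 45.
Total exposure: 7 weeks.
The Gamma prior is conjugate for the Poisson rate, so λ | data ~ Gamma(13+45, 15+7) = Gamma(58, 22).
Posterior variance = α'/β'² = 58/484 = 29/242.

29/242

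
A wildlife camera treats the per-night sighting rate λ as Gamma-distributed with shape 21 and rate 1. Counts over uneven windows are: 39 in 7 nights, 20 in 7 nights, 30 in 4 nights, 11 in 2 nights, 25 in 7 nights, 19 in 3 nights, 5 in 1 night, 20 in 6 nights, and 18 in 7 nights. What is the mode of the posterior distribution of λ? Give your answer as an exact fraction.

Total count: 39 + 20 + 30 + 11 + 25 + 19 + 5 + 20 + 18 = 187.
Total exposure: 7 + 7 + 4 + 2 + 7 + 3 + 1 + 6 + 7 = 44 nights.
By Gamma–Poisson conjugacy, the posterior is Gamma(α + Σx, β + Σt) = Gamma(21 + 187, 1 + 44) = Gamma(208, 45).
Posterior mode = (α'−1)/β' = 207/45 = 23/5.

23/5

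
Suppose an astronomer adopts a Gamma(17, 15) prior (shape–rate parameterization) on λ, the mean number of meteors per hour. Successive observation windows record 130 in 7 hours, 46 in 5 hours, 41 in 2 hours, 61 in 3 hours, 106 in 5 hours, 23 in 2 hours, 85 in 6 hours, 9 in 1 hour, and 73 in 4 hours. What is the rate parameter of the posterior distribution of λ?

Total count: 130 + 46 + 41 + 61 + 106 + 23 + 85 + 9 + 73 = 574.
Total exposure: 7 + 5 + 2 + 3 + 5 + 2 + 6 + 1 + 4 = 35 hours.
Posterior: α' = 17 + 574 = 591, β' = 15 + 35 = 50.

50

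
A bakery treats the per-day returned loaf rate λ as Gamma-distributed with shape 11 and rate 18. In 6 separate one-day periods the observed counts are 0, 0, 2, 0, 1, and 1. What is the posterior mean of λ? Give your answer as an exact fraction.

Total count: 0 + 0 + 2 + 0 + 1 + 1 = 4.
Total exposure: 6 days.
Posterior: α' = 11 + 4 = 15, β' = 18 + 6 = 24.
Posterior mean = α'/β' = 15/24 = 5/8.

5/8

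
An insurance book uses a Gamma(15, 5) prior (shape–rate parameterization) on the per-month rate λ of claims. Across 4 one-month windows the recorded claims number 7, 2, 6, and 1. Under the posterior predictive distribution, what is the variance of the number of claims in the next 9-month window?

Total count: 7 + 2 + 6 + 1 = 16.
Total exposure: 4 months.
Gamma(α, β) with Poisson data over total exposure Σt gives posterior Gamma(α+Σx, β+Σt) = Gamma(31, 9).
The posterior predictive for a window of length T is Negative Binomial with variance T·α'·(β'+T)/β'² = 9·31·18/81 = 62.

62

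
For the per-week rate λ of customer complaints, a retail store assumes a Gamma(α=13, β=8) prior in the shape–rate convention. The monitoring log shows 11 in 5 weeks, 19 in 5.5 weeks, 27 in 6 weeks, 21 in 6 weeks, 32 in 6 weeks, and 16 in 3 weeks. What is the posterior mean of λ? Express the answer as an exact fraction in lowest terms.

278/79

Total count: 11 + 19 + 27 + 21 + 32 + 16 = 126.
Total exposure: 5 + 5.5 + 6 + 6 + 6 + 3 = 31.5 weeks.
Posterior: α' = 13 + 126 = 139, β' = 8 + 31.5 = 79/2.
Posterior mean = α'/β' = 139/(79/2) = 278/79.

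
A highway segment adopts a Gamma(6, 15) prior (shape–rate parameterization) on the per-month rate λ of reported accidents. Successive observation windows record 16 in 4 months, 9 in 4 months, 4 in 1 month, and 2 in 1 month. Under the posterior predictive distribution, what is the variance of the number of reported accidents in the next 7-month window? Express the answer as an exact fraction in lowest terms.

Total count: 16 + 9 + 4 + 2 = 31.
Total exposure: 4 + 4 + 1 + 1 = 10 months.
By Gamma–Poisson conjugacy, the posterior is Gamma(α + Σx, β + Σt) = Gamma(6 + 31, 15 + 10) = Gamma(37, 25).
The posterior predictive for a window of length T is Negative Binomial with variance T·α'·(β'+T)/β'² = 7·37·32/625 = 8288/625.

8288/625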